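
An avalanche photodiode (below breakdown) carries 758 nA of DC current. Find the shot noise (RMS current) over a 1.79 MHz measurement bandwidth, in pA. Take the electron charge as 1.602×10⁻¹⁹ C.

659 pA

I_n = √(2qI·B)
2qI·B = 2 × 1.602×10⁻¹⁹ × 7.58×10⁻⁷ × 1.79×10⁶ = 4.35×10⁻¹⁹ A²
I_n = √(4.35×10⁻¹⁹) = 6.59×10⁻¹⁰ A = 659 pA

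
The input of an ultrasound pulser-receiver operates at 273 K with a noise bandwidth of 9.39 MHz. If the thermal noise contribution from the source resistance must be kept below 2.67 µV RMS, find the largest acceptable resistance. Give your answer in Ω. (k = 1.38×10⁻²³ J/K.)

50.4 Ω

Johnson–Nyquist: V_n = √(4kTRB) ⇒ R = V_n² / (4kTB)
4kTB = 4 × 1.38×10⁻²³ × 273 × 9.39×10⁶ = 1.42×10⁻¹³
R = (2.67×10⁻⁶)² / 1.42×10⁻¹³ = 5.04×10¹ Ω = 50.4 Ω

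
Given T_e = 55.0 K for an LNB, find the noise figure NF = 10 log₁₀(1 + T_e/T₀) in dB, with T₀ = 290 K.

F = 1 + T_e/T₀ = 1 + 55.0/290 = 1.18966
NF = 10 log₁₀(1.18966) = 0.754 dB

0.754 dB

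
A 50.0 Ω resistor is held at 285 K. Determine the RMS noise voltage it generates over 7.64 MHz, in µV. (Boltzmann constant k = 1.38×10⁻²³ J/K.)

2.45 µV

V_n = √(4kTRB)
4kTRB = 4 × 1.38×10⁻²³ × 285 × 5.00×10¹ × 7.64×10⁶ = 6.01×10⁻¹² V²
V_n = √(6.01×10⁻¹²) = 2.45×10⁻⁶ V = 2.45 µV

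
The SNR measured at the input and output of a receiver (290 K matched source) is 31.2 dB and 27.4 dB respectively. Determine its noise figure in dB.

NF (dB) = SNR_in(dB) − SNR_out(dB) when the source is at T₀
NF = 31.2 − 27.4 = 3.8 dB

3.8 dB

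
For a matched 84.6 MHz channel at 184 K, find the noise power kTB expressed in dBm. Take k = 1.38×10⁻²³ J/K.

P_n = kTB = 1.38×10⁻²³ × 184 × 8.46×10⁷ = 2.15×10⁻¹³ W
In dBm: 10 log₁₀(2.15×10⁻¹³ / 10⁻³) = −96.7 dBm

−96.7 dBm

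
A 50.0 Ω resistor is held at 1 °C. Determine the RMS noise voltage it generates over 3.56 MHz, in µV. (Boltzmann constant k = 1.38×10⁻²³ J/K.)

1.64 µV

T = 1 °C + 273.15 = 274.15 K
V_n = √(4kTRB)
4kTRB = 4 × 1.38×10⁻²³ × 274.15 × 5.00×10¹ × 3.56×10⁶ = 2.69×10⁻¹² V²
V_n = √(2.69×10⁻¹²) = 1.64×10⁻⁶ V = 1.64 µV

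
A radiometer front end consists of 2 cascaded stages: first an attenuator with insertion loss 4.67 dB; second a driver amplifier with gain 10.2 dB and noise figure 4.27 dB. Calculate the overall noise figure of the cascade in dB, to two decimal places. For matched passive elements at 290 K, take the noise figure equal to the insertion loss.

Convert to linear (a loss of L dB is a gain of −L dB): F_i = 10^(NF_i/10), G_i = 10^(G_i,dB/10)
  Stage 1: F_1 = 10^(4.67/10) = 2.931, G_1 = 10^(−4.67/10) = 0.3412
  Stage 2: F_2 = 10^(4.27/10) = 2.673, G_2 = 10^(10.2/10) = 10.47
Friis cascade:
  F = 2.931 + (2.673 − 1)/0.3412 = 7.834
NF = 10 log₁₀(7.834) = 8.94 dB

8.94 dB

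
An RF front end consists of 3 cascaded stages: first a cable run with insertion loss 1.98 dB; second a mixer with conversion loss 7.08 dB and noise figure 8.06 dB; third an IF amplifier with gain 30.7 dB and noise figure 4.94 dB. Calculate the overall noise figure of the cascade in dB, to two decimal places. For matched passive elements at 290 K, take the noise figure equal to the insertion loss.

Convert to linear (a loss of L dB is a gain of −L dB): F_i = 10^(NF_i/10), G_i = 10^(G_i,dB/10)
  Stage 1: F_1 = 10^(1.98/10) = 1.578, G_1 = 10^(−1.98/10) = 0.6339
  Stage 2: F_2 = 10^(8.06/10) = 6.397, G_2 = 10^(−7.08/10) = 0.1959
  Stage 3: F_3 = 10^(4.94/10) = 3.119, G_3 = 10^(30.7/10) = 1175
Friis cascade:
  F = 1.578 + (6.397 − 1)/0.6339 + (3.119 − 1)/0.1242 = 27.16
NF = 10 log₁₀(27.16) = 14.34 dB

14.34 dB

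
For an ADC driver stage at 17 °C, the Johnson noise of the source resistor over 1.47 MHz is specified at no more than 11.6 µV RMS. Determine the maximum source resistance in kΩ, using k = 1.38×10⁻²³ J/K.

5.72 kΩ

T = 17 °C + 273.15 = 290.15 K
Johnson–Nyquist: V_n = √(4kTRB) ⇒ R = V_n² / (4kTB)
4kTB = 4 × 1.38×10⁻²³ × 290.15 × 1.47×10⁶ = 2.35×10⁻¹⁴
R = (1.16×10⁻⁵)² / 2.35×10⁻¹⁴ = 5.72×10³ Ω = 5.72 kΩ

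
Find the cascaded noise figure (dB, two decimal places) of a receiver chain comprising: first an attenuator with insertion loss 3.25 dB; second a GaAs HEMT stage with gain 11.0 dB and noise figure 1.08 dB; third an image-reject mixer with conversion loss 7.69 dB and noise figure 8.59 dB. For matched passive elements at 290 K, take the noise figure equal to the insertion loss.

Convert to linear (a loss of L dB is a gain of −L dB): F_i = 10^(NF_i/10), G_i = 10^(G_i,dB/10)
  Stage 1: F_1 = 10^(3.25/10) = 2.113, G_1 = 10^(−3.25/10) = 0.4732
  Stage 2: F_2 = 10^(1.08/10) = 1.282, G_2 = 10^(11.0/10) = 12.59
  Stage 3: F_3 = 10^(8.59/10) = 7.228, G_3 = 10^(−7.69/10) = 0.1702
Friis cascade:
  F = 2.113 + (1.282 − 1)/0.4732 + (7.228 − 1)/5.957 = 3.756
NF = 10 log₁₀(3.756) = 5.75 dB

5.75 dB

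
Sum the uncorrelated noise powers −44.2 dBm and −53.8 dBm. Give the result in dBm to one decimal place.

Convert to linear, add, convert back:
P₁ = 3.80×10⁻⁸ W, P₂ = 4.17×10⁻⁹ W
P_tot = 4.22×10⁻⁸ W → 10 log₁₀(P_tot / 10⁻³) = −43.7 dBm

−43.7 dBm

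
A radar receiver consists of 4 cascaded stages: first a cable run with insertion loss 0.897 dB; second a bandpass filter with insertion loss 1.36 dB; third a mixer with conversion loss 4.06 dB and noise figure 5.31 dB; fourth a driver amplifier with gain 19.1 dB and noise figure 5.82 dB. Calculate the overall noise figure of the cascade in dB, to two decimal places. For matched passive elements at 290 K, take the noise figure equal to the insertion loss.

Convert to linear (a loss of L dB is a gain of −L dB): F_i = 10^(NF_i/10), G_i = 10^(G_i,dB/10)
  Stage 1: F_1 = 10^(0.897/10) = 1.229, G_1 = 10^(−0.897/10) = 0.8134
  Stage 2: F_2 = 10^(1.36/10) = 1.368, G_2 = 10^(−1.36/10) = 0.7311
  Stage 3: F_3 = 10^(5.31/10) = 3.396, G_3 = 10^(−4.06/10) = 0.3926
  Stage 4: F_4 = 10^(5.82/10) = 3.819, G_4 = 10^(19.1/10) = 81.28
Friis cascade:
  F = 1.229 + (1.368 − 1)/0.8134 + (3.396 − 1)/0.5947 + (3.819 − 1)/0.2335 = 17.79
NF = 10 log₁₀(17.79) = 12.50 dB

12.50 dB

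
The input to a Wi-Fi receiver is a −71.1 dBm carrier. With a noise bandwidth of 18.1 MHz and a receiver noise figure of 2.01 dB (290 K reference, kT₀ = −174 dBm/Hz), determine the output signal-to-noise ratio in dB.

Noise floor: N = −174 + 10 log₁₀(B) + NF
10 log₁₀(1.81×10⁷) = 72.58 dB
N = −174 + 72.58 + 2.01 = −99.41 dBm
SNR = P_sig − N = −71.1 − (−99.41) = 28.31 dB → 28.3 dB

28.3 dB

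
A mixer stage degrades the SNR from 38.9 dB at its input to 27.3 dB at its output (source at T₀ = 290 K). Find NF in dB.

NF (dB) = SNR_in(dB) − SNR_out(dB) when the source is at T₀
NF = 38.9 − 27.3 = 11.6 dB

11.6 dB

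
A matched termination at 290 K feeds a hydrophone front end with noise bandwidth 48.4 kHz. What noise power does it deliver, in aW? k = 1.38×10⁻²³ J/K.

P_n = kTB = 1.38×10⁻²³ × 290 × 4.84×10⁴ = 1.94×10⁻¹⁶ W = 194 aW

194 aW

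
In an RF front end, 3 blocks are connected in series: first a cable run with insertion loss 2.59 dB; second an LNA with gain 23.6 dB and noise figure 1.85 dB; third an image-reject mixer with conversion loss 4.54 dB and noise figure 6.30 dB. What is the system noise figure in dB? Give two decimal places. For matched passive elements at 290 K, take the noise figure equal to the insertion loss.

Convert to linear (a loss of L dB is a gain of −L dB): F_i = 10^(NF_i/10), G_i = 10^(G_i,dB/10)
  Stage 1: F_1 = 10^(2.59/10) = 1.816, G_1 = 10^(−2.59/10) = 0.5508
  Stage 2: F_2 = 10^(1.85/10) = 1.531, G_2 = 10^(23.6/10) = 229.1
  Stage 3: F_3 = 10^(6.30/10) = 4.266, G_3 = 10^(−4.54/10) = 0.3516
Friis cascade:
  F = 1.816 + (1.531 − 1)/0.5508 + (4.266 − 1)/126.2 = 2.806
NF = 10 log₁₀(2.806) = 4.48 dB

4.48 dB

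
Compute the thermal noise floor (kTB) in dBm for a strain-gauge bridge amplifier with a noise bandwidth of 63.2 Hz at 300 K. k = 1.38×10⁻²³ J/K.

P_n = kTB = 1.38×10⁻²³ × 300 × 6.32×10¹ = 2.62×10⁻¹⁹ W
In dBm: 10 log₁₀(2.62×10⁻¹⁹ / 10⁻³) = −155.8 dBm

−155.8 dBm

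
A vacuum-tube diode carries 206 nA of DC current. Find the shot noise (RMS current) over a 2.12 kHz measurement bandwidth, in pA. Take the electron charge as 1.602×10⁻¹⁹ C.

I_n = √(2qI·B)
2qI·B = 2 × 1.602×10⁻¹⁹ × 2.06×10⁻⁷ × 2.12×10³ = 1.40×10⁻²² A²
I_n = √(1.40×10⁻²²) = 1.18×10⁻¹¹ A = 11.8 pA

11.8 pA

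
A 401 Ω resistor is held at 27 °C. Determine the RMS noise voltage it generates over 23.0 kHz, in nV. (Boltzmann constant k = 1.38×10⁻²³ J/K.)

T = 27 °C + 273.15 = 300.15 K
V_n = √(4kTRB)
4kTRB = 4 × 1.38×10⁻²³ × 300.15 × 4.01×10² × 2.30×10⁴ = 1.53×10⁻¹³ V²
V_n = √(1.53×10⁻¹³) = 3.91×10⁻⁷ V = 391 nV

391 nV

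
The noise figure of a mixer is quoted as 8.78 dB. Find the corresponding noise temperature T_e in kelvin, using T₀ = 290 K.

F = 10^(8.78/10) = 7.55092
T_e = (F − 1)·T₀ = (7.55092 − 1) × 290 = 1900 K

1900 K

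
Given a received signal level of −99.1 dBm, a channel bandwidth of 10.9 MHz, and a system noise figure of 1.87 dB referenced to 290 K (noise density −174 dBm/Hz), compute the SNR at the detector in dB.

Noise floor: N = −174 + 10 log₁₀(B) + NF
10 log₁₀(1.09×10⁷) = 70.37 dB
N = −174 + 70.37 + 1.87 = −101.76 dBm
SNR = P_sig − N = −99.1 − (−101.76) = 2.66 dB → 2.7 dB

2.7 dB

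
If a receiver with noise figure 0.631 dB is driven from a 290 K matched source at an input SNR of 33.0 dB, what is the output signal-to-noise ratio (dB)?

By definition F = SNR_in/SNR_out, so in dB: SNR_out = SNR_in − NF
SNR_out = 33.0 − 0.631 = 32.369 dB

32.369 dB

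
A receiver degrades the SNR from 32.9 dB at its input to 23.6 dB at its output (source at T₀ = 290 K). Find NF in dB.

NF (dB) = SNR_in(dB) − SNR_out(dB) when the source is at T₀
NF = 32.9 − 23.6 = 9.3 dB

9.3 dB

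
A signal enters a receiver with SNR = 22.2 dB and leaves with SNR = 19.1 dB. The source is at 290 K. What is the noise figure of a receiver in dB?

3.1 dB

NF (dB) = SNR_in(dB) − SNR_out(dB) when the source is at T₀
NF = 22.2 − 19.1 = 3.1 dB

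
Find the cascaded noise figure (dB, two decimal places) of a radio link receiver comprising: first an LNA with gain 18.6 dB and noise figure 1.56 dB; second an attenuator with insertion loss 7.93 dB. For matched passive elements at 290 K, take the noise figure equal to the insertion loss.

Convert to linear (a loss of L dB is a gain of −L dB): F_i = 10^(NF_i/10), G_i = 10^(G_i,dB/10)
  Stage 1: F_1 = 10^(1.56/10) = 1.432, G_1 = 10^(18.6/10) = 72.44
  Stage 2: F_2 = 10^(7.93/10) = 6.209, G_2 = 10^(−7.93/10) = 0.1611
Friis cascade:
  F = 1.432 + (6.209 − 1)/72.44 = 1.504
NF = 10 log₁₀(1.504) = 1.77 dB

1.77 dB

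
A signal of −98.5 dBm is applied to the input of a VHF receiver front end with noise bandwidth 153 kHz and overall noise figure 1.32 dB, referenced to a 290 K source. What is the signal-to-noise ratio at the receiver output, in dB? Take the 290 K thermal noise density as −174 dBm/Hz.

Noise floor: N = −174 + 10 log₁₀(B) + NF
10 log₁₀(1.53×10⁵) = 51.85 dB
N = −174 + 51.85 + 1.32 = −120.83 dBm
SNR = P_sig − N = −98.5 − (−120.83) = 22.33 dB → 22.3 dB

22.3 dB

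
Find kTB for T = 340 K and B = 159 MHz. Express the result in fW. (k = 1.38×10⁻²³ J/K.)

746 fW

P_n = kTB = 1.38×10⁻²³ × 340 × 1.59×10⁸ = 7.46×10⁻¹³ W = 746 fW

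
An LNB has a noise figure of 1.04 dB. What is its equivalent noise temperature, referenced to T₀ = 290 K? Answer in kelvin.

78.5 K

F = 10^(1.04/10) = 1.27057
T_e = (F − 1)·T₀ = (1.27057 − 1) × 290 = 78.5 K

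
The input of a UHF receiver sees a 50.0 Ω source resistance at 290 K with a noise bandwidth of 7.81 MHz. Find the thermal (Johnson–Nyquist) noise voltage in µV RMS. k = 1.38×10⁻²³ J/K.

V_n = √(4kTRB)
4kTRB = 4 × 1.38×10⁻²³ × 290 × 5.00×10¹ × 7.81×10⁶ = 6.25×10⁻¹² V²
V_n = √(6.25×10⁻¹²) = 2.50×10⁻⁶ V = 2.50 µV

2.50 µV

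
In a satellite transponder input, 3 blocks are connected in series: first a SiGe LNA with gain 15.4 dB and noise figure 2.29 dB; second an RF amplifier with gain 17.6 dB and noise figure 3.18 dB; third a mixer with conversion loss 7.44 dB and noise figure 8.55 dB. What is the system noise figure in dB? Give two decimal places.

Convert to linear (a loss of L dB is a gain of −L dB): F_i = 10^(NF_i/10), G_i = 10^(G_i,dB/10)
  Stage 1: F_1 = 10^(2.29/10) = 1.694, G_1 = 10^(15.4/10) = 34.67
  Stage 2: F_2 = 10^(3.18/10) = 2.080, G_2 = 10^(17.6/10) = 57.54
  Stage 3: F_3 = 10^(8.55/10) = 7.161, G_3 = 10^(−7.44/10) = 0.1803
Friis cascade:
  F = 1.694 + (2.080 − 1)/34.67 + (7.161 − 1)/1995 = 1.729
NF = 10 log₁₀(1.729) = 2.38 dB

2.38 dB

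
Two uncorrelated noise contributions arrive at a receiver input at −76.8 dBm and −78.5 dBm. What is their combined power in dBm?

−74.6 dBm

Convert to linear, add, convert back:
P₁ = 2.09×10⁻¹¹ W, P₂ = 1.41×10⁻¹¹ W
P_tot = 3.50×10⁻¹¹ W → 10 log₁₀(P_tot / 10⁻³) = −74.6 dBm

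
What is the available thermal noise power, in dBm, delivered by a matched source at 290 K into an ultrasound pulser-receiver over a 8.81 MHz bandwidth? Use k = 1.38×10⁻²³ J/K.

P_n = kTB = 1.38×10⁻²³ × 290 × 8.81×10⁶ = 3.53×10⁻¹⁴ W
In dBm: 10 log₁₀(3.53×10⁻¹⁴ / 10⁻³) = −104.5 dBm

−104.5 dBm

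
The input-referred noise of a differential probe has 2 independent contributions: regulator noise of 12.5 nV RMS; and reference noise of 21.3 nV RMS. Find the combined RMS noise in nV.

24.7 nV

Uncorrelated sources add in power (mean-square): V_tot = √(ΣV_i²)
V_tot = √[(1.25×10⁻⁸)² + (2.13×10⁻⁸)²] = 2.47×10⁻⁸ V = 24.7 nV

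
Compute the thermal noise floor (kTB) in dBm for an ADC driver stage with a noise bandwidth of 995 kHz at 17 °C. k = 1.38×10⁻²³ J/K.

−114.0 dBm

T = 17 °C + 273.15 = 290.15 K
P_n = kTB = 1.38×10⁻²³ × 290.15 × 9.95×10⁵ = 3.98×10⁻¹⁵ W
In dBm: 10 log₁₀(3.98×10⁻¹⁵ / 10⁻³) = −114.0 dBm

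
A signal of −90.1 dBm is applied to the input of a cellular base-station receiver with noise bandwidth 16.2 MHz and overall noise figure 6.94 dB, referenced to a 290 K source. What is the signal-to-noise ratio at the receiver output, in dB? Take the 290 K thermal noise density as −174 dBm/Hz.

Noise floor: N = −174 + 10 log₁₀(B) + NF
10 log₁₀(1.62×10⁷) = 72.1 dB
N = −174 + 72.1 + 6.94 = −94.96 dBm
SNR = P_sig − N = −90.1 − (−94.96) = 4.86 dB → 4.9 dB

4.9 dB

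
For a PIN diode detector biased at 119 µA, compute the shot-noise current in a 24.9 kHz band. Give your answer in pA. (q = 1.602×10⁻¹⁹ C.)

974 pA

I_n = √(2qI·B)
2qI·B = 2 × 1.602×10⁻¹⁹ × 1.19×10⁻⁴ × 2.49×10⁴ = 9.49×10⁻¹⁹ A²
I_n = √(9.49×10⁻¹⁹) = 9.74×10⁻¹⁰ A = 974 pA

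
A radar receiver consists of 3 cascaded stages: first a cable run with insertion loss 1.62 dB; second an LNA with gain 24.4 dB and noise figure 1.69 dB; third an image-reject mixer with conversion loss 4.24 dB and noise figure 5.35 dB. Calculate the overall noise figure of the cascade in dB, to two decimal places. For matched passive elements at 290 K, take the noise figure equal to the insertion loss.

Convert to linear (a loss of L dB is a gain of −L dB): F_i = 10^(NF_i/10), G_i = 10^(G_i,dB/10)
  Stage 1: F_1 = 10^(1.62/10) = 1.452, G_1 = 10^(−1.62/10) = 0.6887
  Stage 2: F_2 = 10^(1.69/10) = 1.476, G_2 = 10^(24.4/10) = 275.4
  Stage 3: F_3 = 10^(5.35/10) = 3.428, G_3 = 10^(−4.24/10) = 0.3767
Friis cascade:
  F = 1.452 + (1.476 − 1)/0.6887 + (3.428 − 1)/189.7 = 2.156
NF = 10 log₁₀(2.156) = 3.34 dB

3.34 dB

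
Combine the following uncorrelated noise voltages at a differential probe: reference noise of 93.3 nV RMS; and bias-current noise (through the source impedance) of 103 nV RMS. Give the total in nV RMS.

139 nV

Uncorrelated sources add in power (mean-square): V_tot = √(ΣV_i²)
V_tot = √[(9.33×10⁻⁸)² + (1.03×10⁻⁷)²] = 1.39×10⁻⁷ V = 139 nV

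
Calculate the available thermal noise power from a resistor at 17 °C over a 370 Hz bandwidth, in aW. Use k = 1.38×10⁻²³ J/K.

1.48 aW

T = 17 °C + 273.15 = 290.15 K
P_n = kTB = 1.38×10⁻²³ × 290.15 × 3.70×10² = 1.48×10⁻¹⁸ W = 1.48 aW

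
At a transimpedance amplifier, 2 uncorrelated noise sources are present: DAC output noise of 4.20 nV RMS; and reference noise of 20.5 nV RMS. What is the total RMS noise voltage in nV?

Uncorrelated sources add in power (mean-square): V_tot = √(ΣV_i²)
V_tot = √[(4.20×10⁻⁹)² + (2.05×10⁻⁸)²] = 2.09×10⁻⁸ V = 20.9 nV

20.9 nV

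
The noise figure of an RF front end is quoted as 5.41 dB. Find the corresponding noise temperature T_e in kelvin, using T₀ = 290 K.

F = 10^(5.41/10) = 3.47536
T_e = (F − 1)·T₀ = (3.47536 − 1) × 290 = 718 K

718 K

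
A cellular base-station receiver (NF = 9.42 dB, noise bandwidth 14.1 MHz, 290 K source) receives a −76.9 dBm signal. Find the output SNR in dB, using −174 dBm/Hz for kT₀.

Noise floor: N = −174 + 10 log₁₀(B) + NF
10 log₁₀(1.41×10⁷) = 71.49 dB
N = −174 + 71.49 + 9.42 = −93.09 dBm
SNR = P_sig − N = −76.9 − (−93.09) = 16.19 dB → 16.2 dB

16.2 dB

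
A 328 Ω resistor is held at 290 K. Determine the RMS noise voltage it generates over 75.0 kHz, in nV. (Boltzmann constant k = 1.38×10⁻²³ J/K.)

628 nV

V_n = √(4kTRB)
4kTRB = 4 × 1.38×10⁻²³ × 290 × 3.28×10² × 7.50×10⁴ = 3.94×10⁻¹³ V²
V_n = √(3.94×10⁻¹³) = 6.28×10⁻⁷ V = 628 nV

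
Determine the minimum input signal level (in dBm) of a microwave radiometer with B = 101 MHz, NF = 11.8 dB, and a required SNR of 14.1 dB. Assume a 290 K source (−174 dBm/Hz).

−68.1 dBm

Sensitivity = −174 + 10 log₁₀(B) + NF + SNR_min
= −174 + 80.04 + 11.8 + 14.1
= −68.06 dBm → −68.1 dBm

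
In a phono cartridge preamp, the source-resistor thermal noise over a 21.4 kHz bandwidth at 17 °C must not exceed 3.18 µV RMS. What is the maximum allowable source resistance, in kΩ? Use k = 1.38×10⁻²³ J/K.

T = 17 °C + 273.15 = 290.15 K
Johnson–Nyquist: V_n = √(4kTRB) ⇒ R = V_n² / (4kTB)
4kTB = 4 × 1.38×10⁻²³ × 290.15 × 2.14×10⁴ = 3.43×10⁻¹⁶
R = (3.18×10⁻⁶)² / 3.43×10⁻¹⁶ = 2.95×10⁴ Ω = 29.5 kΩ

29.5 kΩ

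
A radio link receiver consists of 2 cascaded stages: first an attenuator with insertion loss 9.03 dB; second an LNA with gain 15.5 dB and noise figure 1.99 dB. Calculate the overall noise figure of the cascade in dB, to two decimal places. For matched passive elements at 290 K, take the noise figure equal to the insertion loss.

11.02 dB

Convert to linear (a loss of L dB is a gain of −L dB): F_i = 10^(NF_i/10), G_i = 10^(G_i,dB/10)
  Stage 1: F_1 = 10^(9.03/10) = 7.998, G_1 = 10^(−9.03/10) = 0.1250
  Stage 2: F_2 = 10^(1.99/10) = 1.581, G_2 = 10^(15.5/10) = 35.48
Friis cascade:
  F = 7.998 + (1.581 − 1)/0.1250 = 12.65
NF = 10 log₁₀(12.65) = 11.02 dB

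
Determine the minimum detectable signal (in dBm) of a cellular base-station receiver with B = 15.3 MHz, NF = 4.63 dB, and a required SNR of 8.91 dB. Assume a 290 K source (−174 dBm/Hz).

−88.6 dBm

Sensitivity = −174 + 10 log₁₀(B) + NF + SNR_min
= −174 + 71.85 + 4.63 + 8.91
= −88.61 dBm → −88.6 dBm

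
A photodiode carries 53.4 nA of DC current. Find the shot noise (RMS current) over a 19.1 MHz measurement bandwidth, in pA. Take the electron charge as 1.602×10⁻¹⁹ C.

I_n = √(2qI·B)
2qI·B = 2 × 1.602×10⁻¹⁹ × 5.34×10⁻⁸ × 1.91×10⁷ = 3.27×10⁻¹⁹ A²
I_n = √(3.27×10⁻¹⁹) = 5.72×10⁻¹⁰ A = 572 pA

572 pA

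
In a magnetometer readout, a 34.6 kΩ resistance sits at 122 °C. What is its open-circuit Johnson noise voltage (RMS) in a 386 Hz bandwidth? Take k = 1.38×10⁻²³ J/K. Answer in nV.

T = 122 °C + 273.15 = 395.15 K
V_n = √(4kTRB)
4kTRB = 4 × 1.38×10⁻²³ × 395.15 × 3.46×10⁴ × 3.86×10² = 2.91×10⁻¹³ V²
V_n = √(2.91×10⁻¹³) = 5.40×10⁻⁷ V = 540 nV

540 nV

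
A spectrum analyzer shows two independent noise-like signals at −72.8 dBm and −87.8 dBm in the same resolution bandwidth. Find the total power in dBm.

−72.7 dBm

Convert to linear, add, convert back:
P₁ = 5.25×10⁻¹¹ W, P₂ = 1.66×10⁻¹² W
P_tot = 5.41×10⁻¹¹ W → 10 log₁₀(P_tot / 10⁻³) = −72.7 dBm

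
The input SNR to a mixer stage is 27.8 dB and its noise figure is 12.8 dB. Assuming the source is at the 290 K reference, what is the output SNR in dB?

15.0 dB

By definition F = SNR_in/SNR_out, so in dB: SNR_out = SNR_in − NF
SNR_out = 27.8 − 12.8 = 15.0 dB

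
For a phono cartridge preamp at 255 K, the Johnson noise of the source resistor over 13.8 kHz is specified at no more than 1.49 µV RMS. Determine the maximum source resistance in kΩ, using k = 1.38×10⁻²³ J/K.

Johnson–Nyquist: V_n = √(4kTRB) ⇒ R = V_n² / (4kTB)
4kTB = 4 × 1.38×10⁻²³ × 255 × 1.38×10⁴ = 1.94×10⁻¹⁶
R = (1.49×10⁻⁶)² / 1.94×10⁻¹⁶ = 1.14×10⁴ Ω = 11.4 kΩ

11.4 kΩ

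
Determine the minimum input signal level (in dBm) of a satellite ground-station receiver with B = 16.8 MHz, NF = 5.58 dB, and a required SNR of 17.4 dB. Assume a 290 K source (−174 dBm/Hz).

−78.8 dBm

Sensitivity = −174 + 10 log₁₀(B) + NF + SNR_min
= −174 + 72.25 + 5.58 + 17.4
= −78.77 dBm → −78.8 dBm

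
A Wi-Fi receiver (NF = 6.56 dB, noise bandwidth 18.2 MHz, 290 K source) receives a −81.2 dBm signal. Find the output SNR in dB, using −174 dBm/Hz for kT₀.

Noise floor: N = −174 + 10 log₁₀(B) + NF
10 log₁₀(1.82×10⁷) = 72.6 dB
N = −174 + 72.6 + 6.56 = −94.84 dBm
SNR = P_sig − N = −81.2 − (−94.84) = 13.64 dB → 13.6 dB

13.6 dB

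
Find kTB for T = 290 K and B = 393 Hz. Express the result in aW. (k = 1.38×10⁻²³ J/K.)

1.57 aW

P_n = kTB = 1.38×10⁻²³ × 290 × 3.93×10² = 1.57×10⁻¹⁸ W = 1.57 aW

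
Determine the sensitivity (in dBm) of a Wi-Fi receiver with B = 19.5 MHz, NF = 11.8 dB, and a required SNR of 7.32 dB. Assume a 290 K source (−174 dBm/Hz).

Sensitivity = −174 + 10 log₁₀(B) + NF + SNR_min
= −174 + 72.9 + 11.8 + 7.32
= −81.98 dBm → −82.0 dBm

−82.0 dBm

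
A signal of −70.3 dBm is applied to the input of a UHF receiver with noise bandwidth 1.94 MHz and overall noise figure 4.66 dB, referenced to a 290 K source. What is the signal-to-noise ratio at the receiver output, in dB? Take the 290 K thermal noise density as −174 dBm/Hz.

36.2 dB

Noise floor: N = −174 + 10 log₁₀(B) + NF
10 log₁₀(1.94×10⁶) = 62.88 dB
N = −174 + 62.88 + 4.66 = −106.46 dBm
SNR = P_sig − N = −70.3 − (−106.46) = 36.16 dB → 36.2 dB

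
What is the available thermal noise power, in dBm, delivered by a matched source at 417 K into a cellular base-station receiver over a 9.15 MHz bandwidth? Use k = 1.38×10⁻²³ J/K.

P_n = kTB = 1.38×10⁻²³ × 417 × 9.15×10⁶ = 5.27×10⁻¹⁴ W
In dBm: 10 log₁₀(5.27×10⁻¹⁴ / 10⁻³) = −102.8 dBm

−102.8 dBm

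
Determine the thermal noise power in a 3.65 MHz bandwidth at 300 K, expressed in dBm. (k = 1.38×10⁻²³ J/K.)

P_n = kTB = 1.38×10⁻²³ × 300 × 3.65×10⁶ = 1.51×10⁻¹⁴ W
In dBm: 10 log₁₀(1.51×10⁻¹⁴ / 10⁻³) = −108.2 dBm

−108.2 dBm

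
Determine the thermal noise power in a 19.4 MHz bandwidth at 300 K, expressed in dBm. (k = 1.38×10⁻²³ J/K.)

P_n = kTB = 1.38×10⁻²³ × 300 × 1.94×10⁷ = 8.03×10⁻¹⁴ W
In dBm: 10 log₁₀(8.03×10⁻¹⁴ / 10⁻³) = −101.0 dBm

−101.0 dBm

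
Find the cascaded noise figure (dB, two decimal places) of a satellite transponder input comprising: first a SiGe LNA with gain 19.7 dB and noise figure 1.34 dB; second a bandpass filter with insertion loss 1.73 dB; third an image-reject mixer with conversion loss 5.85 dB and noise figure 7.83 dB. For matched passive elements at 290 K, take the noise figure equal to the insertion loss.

1.61 dB

Convert to linear (a loss of L dB is a gain of −L dB): F_i = 10^(NF_i/10), G_i = 10^(G_i,dB/10)
  Stage 1: F_1 = 10^(1.34/10) = 1.361, G_1 = 10^(19.7/10) = 93.33
  Stage 2: F_2 = 10^(1.73/10) = 1.489, G_2 = 10^(−1.73/10) = 0.6714
  Stage 3: F_3 = 10^(7.83/10) = 6.067, G_3 = 10^(−5.85/10) = 0.2600
Friis cascade:
  F = 1.361 + (1.489 − 1)/93.33 + (6.067 − 1)/62.66 = 1.448
NF = 10 log₁₀(1.448) = 1.61 dB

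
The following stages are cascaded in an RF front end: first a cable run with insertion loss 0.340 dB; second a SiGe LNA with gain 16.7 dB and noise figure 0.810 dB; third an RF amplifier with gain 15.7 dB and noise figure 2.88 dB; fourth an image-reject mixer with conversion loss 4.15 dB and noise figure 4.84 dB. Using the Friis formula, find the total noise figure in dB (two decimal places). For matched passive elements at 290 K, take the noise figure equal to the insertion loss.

Convert to linear (a loss of L dB is a gain of −L dB): F_i = 10^(NF_i/10), G_i = 10^(G_i,dB/10)
  Stage 1: F_1 = 10^(0.340/10) = 1.081, G_1 = 10^(−0.340/10) = 0.9247
  Stage 2: F_2 = 10^(0.810/10) = 1.205, G_2 = 10^(16.7/10) = 46.77
  Stage 3: F_3 = 10^(2.88/10) = 1.941, G_3 = 10^(15.7/10) = 37.15
  Stage 4: F_4 = 10^(4.84/10) = 3.048, G_4 = 10^(−4.15/10) = 0.3846
Friis cascade:
  F = 1.081 + (1.205 − 1)/0.9247 + (1.941 − 1)/43.25 + (3.048 − 1)/1607 = 1.326
NF = 10 log₁₀(1.326) = 1.23 dB

1.23 dB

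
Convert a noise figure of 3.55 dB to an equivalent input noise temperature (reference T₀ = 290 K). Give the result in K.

F = 10^(3.55/10) = 2.26464
T_e = (F − 1)·T₀ = (2.26464 − 1) × 290 = 367 K

367 K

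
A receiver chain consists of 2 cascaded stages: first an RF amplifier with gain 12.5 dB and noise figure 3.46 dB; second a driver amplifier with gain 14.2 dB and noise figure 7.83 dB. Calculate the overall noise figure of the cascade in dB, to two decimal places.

3.98 dB

Convert to linear (a loss of L dB is a gain of −L dB): F_i = 10^(NF_i/10), G_i = 10^(G_i,dB/10)
  Stage 1: F_1 = 10^(3.46/10) = 2.218, G_1 = 10^(12.5/10) = 17.78
  Stage 2: F_2 = 10^(7.83/10) = 6.067, G_2 = 10^(14.2/10) = 26.30
Friis cascade:
  F = 2.218 + (6.067 − 1)/17.78 = 2.503
NF = 10 log₁₀(2.503) = 3.98 dB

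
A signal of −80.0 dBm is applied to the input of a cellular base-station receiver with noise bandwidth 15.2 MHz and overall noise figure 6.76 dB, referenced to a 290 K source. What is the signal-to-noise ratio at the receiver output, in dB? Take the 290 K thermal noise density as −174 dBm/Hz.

15.4 dB

Noise floor: N = −174 + 10 log₁₀(B) + NF
10 log₁₀(1.52×10⁷) = 71.82 dB
N = −174 + 71.82 + 6.76 = −95.42 dBm
SNR = P_sig − N = −80.0 − (−95.42) = 15.42 dB → 15.4 dB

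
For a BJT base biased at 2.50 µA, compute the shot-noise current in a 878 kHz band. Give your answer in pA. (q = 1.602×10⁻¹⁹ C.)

I_n = √(2qI·B)
2qI·B = 2 × 1.602×10⁻¹⁹ × 2.50×10⁻⁶ × 8.78×10⁵ = 7.03×10⁻¹⁹ A²
I_n = √(7.03×10⁻¹⁹) = 8.39×10⁻¹⁰ A = 839 pA

839 pA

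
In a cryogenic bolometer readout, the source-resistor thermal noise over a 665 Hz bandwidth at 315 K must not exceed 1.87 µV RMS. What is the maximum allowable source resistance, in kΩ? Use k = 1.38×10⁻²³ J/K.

302 kΩ

Johnson–Nyquist: V_n = √(4kTRB) ⇒ R = V_n² / (4kTB)
4kTB = 4 × 1.38×10⁻²³ × 315 × 6.65×10² = 1.16×10⁻¹⁷
R = (1.87×10⁻⁶)² / 1.16×10⁻¹⁷ = 3.02×10⁵ Ω = 302 kΩ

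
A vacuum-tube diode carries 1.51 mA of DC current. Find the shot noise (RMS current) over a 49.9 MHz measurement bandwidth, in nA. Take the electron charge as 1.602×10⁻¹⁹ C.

155 nA

I_n = √(2qI·B)
2qI·B = 2 × 1.602×10⁻¹⁹ × 1.51×10⁻³ × 4.99×10⁷ = 2.41×10⁻¹⁴ A²
I_n = √(2.41×10⁻¹⁴) = 1.55×10⁻⁷ A = 155 nA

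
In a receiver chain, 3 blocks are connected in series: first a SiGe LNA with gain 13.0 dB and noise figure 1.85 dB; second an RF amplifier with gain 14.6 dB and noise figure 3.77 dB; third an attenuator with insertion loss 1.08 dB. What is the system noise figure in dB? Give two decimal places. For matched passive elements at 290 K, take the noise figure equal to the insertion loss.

2.04 dB

Convert to linear (a loss of L dB is a gain of −L dB): F_i = 10^(NF_i/10), G_i = 10^(G_i,dB/10)
  Stage 1: F_1 = 10^(1.85/10) = 1.531, G_1 = 10^(13.0/10) = 19.95
  Stage 2: F_2 = 10^(3.77/10) = 2.382, G_2 = 10^(14.6/10) = 28.84
  Stage 3: F_3 = 10^(1.08/10) = 1.282, G_3 = 10^(−1.08/10) = 0.7798
Friis cascade:
  F = 1.531 + (2.382 − 1)/19.95 + (1.282 − 1)/575.4 = 1.601
NF = 10 log₁₀(1.601) = 2.04 dB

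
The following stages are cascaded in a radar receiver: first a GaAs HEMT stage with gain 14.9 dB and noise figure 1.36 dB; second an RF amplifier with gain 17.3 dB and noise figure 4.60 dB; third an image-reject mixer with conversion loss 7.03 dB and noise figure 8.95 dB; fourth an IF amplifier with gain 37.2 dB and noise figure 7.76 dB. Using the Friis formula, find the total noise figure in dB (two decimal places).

Convert to linear (a loss of L dB is a gain of −L dB): F_i = 10^(NF_i/10), G_i = 10^(G_i,dB/10)
  Stage 1: F_1 = 10^(1.36/10) = 1.368, G_1 = 10^(14.9/10) = 30.90
  Stage 2: F_2 = 10^(4.60/10) = 2.884, G_2 = 10^(17.3/10) = 53.70
  Stage 3: F_3 = 10^(8.95/10) = 7.852, G_3 = 10^(−7.03/10) = 0.1982
  Stage 4: F_4 = 10^(7.76/10) = 5.970, G_4 = 10^(37.2/10) = 5248
Friis cascade:
  F = 1.368 + (2.884 − 1)/30.90 + (7.852 − 1)/1660 + (5.970 − 1)/328.9 = 1.448
NF = 10 log₁₀(1.448) = 1.61 dB

1.61 dB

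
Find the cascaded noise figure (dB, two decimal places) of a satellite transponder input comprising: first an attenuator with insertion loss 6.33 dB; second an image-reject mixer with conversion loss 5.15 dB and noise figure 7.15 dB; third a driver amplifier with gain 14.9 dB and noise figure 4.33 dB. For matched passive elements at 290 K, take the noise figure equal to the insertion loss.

Convert to linear (a loss of L dB is a gain of −L dB): F_i = 10^(NF_i/10), G_i = 10^(G_i,dB/10)
  Stage 1: F_1 = 10^(6.33/10) = 4.295, G_1 = 10^(−6.33/10) = 0.2328
  Stage 2: F_2 = 10^(7.15/10) = 5.188, G_2 = 10^(−5.15/10) = 0.3055
  Stage 3: F_3 = 10^(4.33/10) = 2.710, G_3 = 10^(14.9/10) = 30.90
Friis cascade:
  F = 4.295 + (5.188 − 1)/0.2328 + (2.710 − 1)/0.07112 = 46.33
NF = 10 log₁₀(46.33) = 16.66 dB

16.66 dB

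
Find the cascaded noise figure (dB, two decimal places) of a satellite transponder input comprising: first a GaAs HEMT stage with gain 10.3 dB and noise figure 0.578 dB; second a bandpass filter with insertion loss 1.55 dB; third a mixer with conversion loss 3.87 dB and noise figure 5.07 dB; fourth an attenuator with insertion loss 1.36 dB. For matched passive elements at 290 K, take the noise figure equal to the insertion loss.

2.03 dB

Convert to linear (a loss of L dB is a gain of −L dB): F_i = 10^(NF_i/10), G_i = 10^(G_i,dB/10)
  Stage 1: F_1 = 10^(0.578/10) = 1.142, G_1 = 10^(10.3/10) = 10.72
  Stage 2: F_2 = 10^(1.55/10) = 1.429, G_2 = 10^(−1.55/10) = 0.6998
  Stage 3: F_3 = 10^(5.07/10) = 3.214, G_3 = 10^(−3.87/10) = 0.4102
  Stage 4: F_4 = 10^(1.36/10) = 1.368, G_4 = 10^(−1.36/10) = 0.7311
Friis cascade:
  F = 1.142 + (1.429 − 1)/10.72 + (3.214 − 1)/7.499 + (1.368 − 1)/3.076 = 1.597
NF = 10 log₁₀(1.597) = 2.03 dB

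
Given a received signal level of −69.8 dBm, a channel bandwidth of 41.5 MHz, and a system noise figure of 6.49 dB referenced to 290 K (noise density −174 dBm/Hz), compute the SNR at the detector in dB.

21.5 dB

Noise floor: N = −174 + 10 log₁₀(B) + NF
10 log₁₀(4.15×10⁷) = 76.18 dB
N = −174 + 76.18 + 6.49 = −91.33 dBm
SNR = P_sig − N = −69.8 − (−91.33) = 21.53 dB → 21.5 dB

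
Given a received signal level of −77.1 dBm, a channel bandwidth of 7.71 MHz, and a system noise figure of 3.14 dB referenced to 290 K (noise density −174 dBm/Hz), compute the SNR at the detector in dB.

Noise floor: N = −174 + 10 log₁₀(B) + NF
10 log₁₀(7.71×10⁶) = 68.87 dB
N = −174 + 68.87 + 3.14 = −101.99 dBm
SNR = P_sig − N = −77.1 − (−101.99) = 24.89 dB → 24.9 dB

24.9 dB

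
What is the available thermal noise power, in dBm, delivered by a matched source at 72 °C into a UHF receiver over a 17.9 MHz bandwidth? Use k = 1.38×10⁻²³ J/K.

−100.7 dBm

T = 72 °C + 273.15 = 345.15 K
P_n = kTB = 1.38×10⁻²³ × 345.15 × 1.79×10⁷ = 8.53×10⁻¹⁴ W
In dBm: 10 log₁₀(8.53×10⁻¹⁴ / 10⁻³) = −100.7 dBm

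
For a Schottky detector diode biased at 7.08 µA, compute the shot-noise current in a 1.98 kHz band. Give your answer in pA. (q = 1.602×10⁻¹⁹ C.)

I_n = √(2qI·B)
2qI·B = 2 × 1.602×10⁻¹⁹ × 7.08×10⁻⁶ × 1.98×10³ = 4.49×10⁻²¹ A²
I_n = √(4.49×10⁻²¹) = 6.70×10⁻¹¹ A = 67.0 pA

67.0 pA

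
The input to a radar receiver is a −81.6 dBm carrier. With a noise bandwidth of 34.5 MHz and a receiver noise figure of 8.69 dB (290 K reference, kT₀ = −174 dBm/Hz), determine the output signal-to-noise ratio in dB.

Noise floor: N = −174 + 10 log₁₀(B) + NF
10 log₁₀(3.45×10⁷) = 75.38 dB
N = −174 + 75.38 + 8.69 = −89.93 dBm
SNR = P_sig − N = −81.6 − (−89.93) = 8.33 dB → 8.3 dB

8.3 dB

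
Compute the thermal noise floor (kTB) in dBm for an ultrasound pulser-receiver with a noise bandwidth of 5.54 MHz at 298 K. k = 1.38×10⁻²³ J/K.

P_n = kTB = 1.38×10⁻²³ × 298 × 5.54×10⁶ = 2.28×10⁻¹⁴ W
In dBm: 10 log₁₀(2.28×10⁻¹⁴ / 10⁻³) = −106.4 dBm

−106.4 dBm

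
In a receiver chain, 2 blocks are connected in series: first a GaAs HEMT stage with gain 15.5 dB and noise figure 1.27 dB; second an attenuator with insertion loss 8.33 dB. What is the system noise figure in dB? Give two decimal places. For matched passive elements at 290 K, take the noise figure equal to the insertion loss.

1.77 dB

Convert to linear (a loss of L dB is a gain of −L dB): F_i = 10^(NF_i/10), G_i = 10^(G_i,dB/10)
  Stage 1: F_1 = 10^(1.27/10) = 1.340, G_1 = 10^(15.5/10) = 35.48
  Stage 2: F_2 = 10^(8.33/10) = 6.808, G_2 = 10^(−8.33/10) = 0.1469
Friis cascade:
  F = 1.340 + (6.808 − 1)/35.48 = 1.503
NF = 10 log₁₀(1.503) = 1.77 dB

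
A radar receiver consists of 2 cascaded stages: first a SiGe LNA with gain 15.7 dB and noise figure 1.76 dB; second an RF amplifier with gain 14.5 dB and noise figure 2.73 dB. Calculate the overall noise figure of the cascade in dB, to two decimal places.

Convert to linear (a loss of L dB is a gain of −L dB): F_i = 10^(NF_i/10), G_i = 10^(G_i,dB/10)
  Stage 1: F_1 = 10^(1.76/10) = 1.500, G_1 = 10^(15.7/10) = 37.15
  Stage 2: F_2 = 10^(2.73/10) = 1.875, G_2 = 10^(14.5/10) = 28.18
Friis cascade:
  F = 1.500 + (1.875 − 1)/37.15 = 1.523
NF = 10 log₁₀(1.523) = 1.83 dB

1.83 dB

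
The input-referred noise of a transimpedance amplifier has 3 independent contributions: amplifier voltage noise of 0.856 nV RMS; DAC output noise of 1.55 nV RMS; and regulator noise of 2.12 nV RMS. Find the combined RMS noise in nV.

2.76 nV

Uncorrelated sources add in power (mean-square): V_tot = √(ΣV_i²)
V_tot = √[(8.56×10⁻¹⁰)² + (1.55×10⁻⁹)² + (2.12×10⁻⁹)²] = 2.76×10⁻⁹ V = 2.76 nV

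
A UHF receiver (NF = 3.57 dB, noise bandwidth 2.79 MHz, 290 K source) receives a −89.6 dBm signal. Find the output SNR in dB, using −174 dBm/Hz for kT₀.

16.4 dB

Noise floor: N = −174 + 10 log₁₀(B) + NF
10 log₁₀(2.79×10⁶) = 64.46 dB
N = −174 + 64.46 + 3.57 = −105.97 dBm
SNR = P_sig − N = −89.6 − (−105.97) = 16.37 dB → 16.4 dB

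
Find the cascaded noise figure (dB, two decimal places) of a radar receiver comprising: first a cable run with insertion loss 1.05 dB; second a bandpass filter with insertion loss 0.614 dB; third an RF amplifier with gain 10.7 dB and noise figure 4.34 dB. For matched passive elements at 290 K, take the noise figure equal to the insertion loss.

Convert to linear (a loss of L dB is a gain of −L dB): F_i = 10^(NF_i/10), G_i = 10^(G_i,dB/10)
  Stage 1: F_1 = 10^(1.05/10) = 1.274, G_1 = 10^(−1.05/10) = 0.7852
  Stage 2: F_2 = 10^(0.614/10) = 1.152, G_2 = 10^(−0.614/10) = 0.8682
  Stage 3: F_3 = 10^(4.34/10) = 2.716, G_3 = 10^(10.7/10) = 11.75
Friis cascade:
  F = 1.274 + (1.152 − 1)/0.7852 + (2.716 − 1)/0.6817 = 3.985
NF = 10 log₁₀(3.985) = 6.00 dB

6.00 dB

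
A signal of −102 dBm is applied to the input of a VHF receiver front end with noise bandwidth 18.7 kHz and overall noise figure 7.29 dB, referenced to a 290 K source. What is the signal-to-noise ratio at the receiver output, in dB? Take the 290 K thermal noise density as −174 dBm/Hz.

22.0 dB

Noise floor: N = −174 + 10 log₁₀(B) + NF
10 log₁₀(1.87×10⁴) = 42.72 dB
N = −174 + 42.72 + 7.29 = −123.99 dBm
SNR = P_sig − N = −102 − (−123.99) = 21.99 dB → 22.0 dB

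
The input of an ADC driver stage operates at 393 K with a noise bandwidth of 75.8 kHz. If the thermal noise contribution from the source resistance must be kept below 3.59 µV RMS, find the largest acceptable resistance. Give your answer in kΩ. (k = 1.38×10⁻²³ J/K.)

7.84 kΩ

Johnson–Nyquist: V_n = √(4kTRB) ⇒ R = V_n² / (4kTB)
4kTB = 4 × 1.38×10⁻²³ × 393 × 7.58×10⁴ = 1.64×10⁻¹⁵
R = (3.59×10⁻⁶)² / 1.64×10⁻¹⁵ = 7.84×10³ Ω = 7.84 kΩ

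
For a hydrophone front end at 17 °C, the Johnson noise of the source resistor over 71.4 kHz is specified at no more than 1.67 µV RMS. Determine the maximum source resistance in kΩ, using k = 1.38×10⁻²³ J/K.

2.44 kΩ

T = 17 °C + 273.15 = 290.15 K
Johnson–Nyquist: V_n = √(4kTRB) ⇒ R = V_n² / (4kTB)
4kTB = 4 × 1.38×10⁻²³ × 290.15 × 7.14×10⁴ = 1.14×10⁻¹⁵
R = (1.67×10⁻⁶)² / 1.14×10⁻¹⁵ = 2.44×10³ Ω = 2.44 kΩ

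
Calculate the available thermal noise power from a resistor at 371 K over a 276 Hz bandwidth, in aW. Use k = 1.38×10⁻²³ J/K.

P_n = kTB = 1.38×10⁻²³ × 371 × 2.76×10² = 1.41×10⁻¹⁸ W = 1.41 aW

1.41 aW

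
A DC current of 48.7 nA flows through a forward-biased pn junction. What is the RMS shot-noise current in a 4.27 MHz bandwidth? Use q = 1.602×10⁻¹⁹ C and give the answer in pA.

I_n = √(2qI·B)
2qI·B = 2 × 1.602×10⁻¹⁹ × 4.87×10⁻⁸ × 4.27×10⁶ = 6.66×10⁻²⁰ A²
I_n = √(6.66×10⁻²⁰) = 2.58×10⁻¹⁰ A = 258 pA

258 pA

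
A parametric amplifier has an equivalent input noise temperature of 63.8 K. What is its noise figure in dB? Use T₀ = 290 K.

0.864 dB

F = 1 + T_e/T₀ = 1 + 63.8/290 = 1.22
NF = 10 log₁₀(1.22) = 0.864 dB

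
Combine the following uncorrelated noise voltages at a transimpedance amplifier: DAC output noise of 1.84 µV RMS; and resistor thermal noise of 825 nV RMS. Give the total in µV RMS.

2.02 µV

Uncorrelated sources add in power (mean-square): V_tot = √(ΣV_i²)
V_tot = √[(1.84×10⁻⁶)² + (8.25×10⁻⁷)²] = 2.02×10⁻⁶ V = 2.02 µV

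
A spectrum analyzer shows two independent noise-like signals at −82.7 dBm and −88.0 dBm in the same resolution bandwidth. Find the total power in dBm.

Convert to linear, add, convert back:
P₁ = 5.37×10⁻¹² W, P₂ = 1.58×10⁻¹² W
P_tot = 6.96×10⁻¹² W → 10 log₁₀(P_tot / 10⁻³) = −81.6 dBm

−81.6 dBm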